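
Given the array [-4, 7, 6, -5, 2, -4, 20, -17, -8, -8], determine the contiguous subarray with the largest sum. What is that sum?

Using Kadane's algorithm on [-4, 7, 6, -5, 2, -4, 20, -17, -8, -8]:

Scanning through the array:
Position 1 (value 7): max_ending_here = 7, max_so_far = 7
Position 2 (value 6): max_ending_here = 13, max_so_far = 13
Position 3 (value -5): max_ending_here = 8, max_so_far = 13
Position 4 (value 2): max_ending_here = 10, max_so_far = 13
Position 5 (value -4): max_ending_here = 6, max_so_far = 13
Position 6 (value 20): max_ending_here = 26, max_so_far = 26
Position 7 (value -17): max_ending_here = 9, max_so_far = 26
Position 8 (value -8): max_ending_here = 1, max_so_far = 26
Position 9 (value -8): max_ending_here = -7, max_so_far = 26

Maximum subarray: [7, 6, -5, 2, -4, 20]
Maximum sum: 26

The maximum subarray is [7, 6, -5, 2, -4, 20] with sum 26. This subarray runs from index 1 to index 6.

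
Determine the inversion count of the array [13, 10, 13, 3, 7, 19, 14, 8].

Finding inversions in [13, 10, 13, 3, 7, 19, 14, 8]:

(0, 1): arr[0]=13 > arr[1]=10
(0, 3): arr[0]=13 > arr[3]=3
(0, 4): arr[0]=13 > arr[4]=7
(0, 7): arr[0]=13 > arr[7]=8
(1, 3): arr[1]=10 > arr[3]=3
(1, 4): arr[1]=10 > arr[4]=7
(1, 7): arr[1]=10 > arr[7]=8
(2, 3): arr[2]=13 > arr[3]=3
(2, 4): arr[2]=13 > arr[4]=7
(2, 7): arr[2]=13 > arr[7]=8
(5, 6): arr[5]=19 > arr[6]=14
(5, 7): arr[5]=19 > arr[7]=8
(6, 7): arr[6]=14 > arr[7]=8

Total inversions: 13

The array has 13 inversion(s): (0,1), (0,3), (0,4), (0,7), (1,3), (1,4), (1,7), (2,3), (2,4), (2,7), (5,6), (5,7), (6,7). Each pair (i,j) satisfies i < j and arr[i] > arr[j].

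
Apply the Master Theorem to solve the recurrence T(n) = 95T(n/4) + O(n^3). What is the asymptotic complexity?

Master Theorem for T(n) = 95T(n/4) + O(n^3):

a = 95, b = 4, c = 3
log_b(a) = log_4(95) = 3.2849

Case 1: c = 3 < log_4(95) = 3.2849
T(n) = O(n^(log_4 95))

For T(n) = 95T(n/4) + O(n^3): log_4(95) = 3.2849. This is Case 1 of the Master Theorem (c < log_b(a), work dominated by leaves), giving O(n^(log_4 95)).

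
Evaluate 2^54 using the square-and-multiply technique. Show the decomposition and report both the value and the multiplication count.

Computing 2^54 by squaring (build up from 2^1; each line after the first costs one multiplication):

2^1 = 2
2^2 = (2^1)^2 = 2^2 = 4
2^3 = 2 * 2^2 = 2 * 4 = 8
2^6 = (2^3)^2 = 8^2 = 64
2^12 = (2^6)^2 = 64^2 = 4096
2^13 = 2 * 2^12 = 2 * 4096 = 8192
2^26 = (2^13)^2 = 8192^2 = 67108864
2^27 = 2 * 2^26 = 2 * 67108864 = 134217728
2^54 = (2^27)^2 = 134217728^2 = 18014398509481984

Result: 18014398509481984
Multiplications needed: 8 (8 lines after 2^1)

2^54 = 18014398509481984. Using exponentiation by squaring, this requires 8 multiplications. The key idea: if the exponent is even, square the half-power; if odd, multiply by the base once.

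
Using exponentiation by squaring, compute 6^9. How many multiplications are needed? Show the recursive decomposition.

Computing 6^9 by squaring (build up from 6^1; each line after the first costs one multiplication):

6^1 = 6
6^2 = (6^1)^2 = 6^2 = 36
6^4 = (6^2)^2 = 36^2 = 1296
6^8 = (6^4)^2 = 1296^2 = 1679616
6^9 = 6 * 6^8 = 6 * 1679616 = 10077696

Result: 10077696
Multiplications needed: 4 (4 lines after 6^1)

6^9 = 10077696. Using exponentiation by squaring, this requires 4 multiplications. The key idea: if the exponent is even, square the half-power; if odd, multiply by the base once.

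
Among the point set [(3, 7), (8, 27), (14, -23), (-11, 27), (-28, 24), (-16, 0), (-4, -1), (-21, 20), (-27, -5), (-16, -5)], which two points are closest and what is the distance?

Computing all pairwise distances among 10 points:

d((3, 7), (8, 27)) = 20.6155
d((3, 7), (14, -23)) = 31.9531
d((3, 7), (-11, 27)) = 24.4131
d((3, 7), (-28, 24)) = 35.3553
d((3, 7), (-16, 0)) = 20.2485
d((3, 7), (-4, -1)) = 10.6301
d((3, 7), (-21, 20)) = 27.2947
d((3, 7), (-27, -5)) = 32.311
d((3, 7), (-16, -5)) = 22.4722
d((8, 27), (14, -23)) = 50.3587
d((8, 27), (-11, 27)) = 19.0
d((8, 27), (-28, 24)) = 36.1248
d((8, 27), (-16, 0)) = 36.1248
d((8, 27), (-4, -1)) = 30.4631
d((8, 27), (-21, 20)) = 29.8329
d((8, 27), (-27, -5)) = 47.4236
d((8, 27), (-16, -5)) = 40.0
d((14, -23), (-11, 27)) = 55.9017
d((14, -23), (-28, 24)) = 63.0317
d((14, -23), (-16, 0)) = 37.8021
d((14, -23), (-4, -1)) = 28.4253
d((14, -23), (-21, 20)) = 55.4437
d((14, -23), (-27, -5)) = 44.7772
d((14, -23), (-16, -5)) = 34.9857
d((-11, 27), (-28, 24)) = 17.2627
d((-11, 27), (-16, 0)) = 27.4591
d((-11, 27), (-4, -1)) = 28.8617
d((-11, 27), (-21, 20)) = 12.2066
d((-11, 27), (-27, -5)) = 35.7771
d((-11, 27), (-16, -5)) = 32.3883
d((-28, 24), (-16, 0)) = 26.8328
d((-28, 24), (-4, -1)) = 34.6554
d((-28, 24), (-21, 20)) = 8.0623
d((-28, 24), (-27, -5)) = 29.0172
d((-28, 24), (-16, -5)) = 31.3847
d((-16, 0), (-4, -1)) = 12.0416
d((-16, 0), (-21, 20)) = 20.6155
d((-16, 0), (-27, -5)) = 12.083
d((-16, 0), (-16, -5)) = 5.0 <-- minimum
d((-4, -1), (-21, 20)) = 27.0185
d((-4, -1), (-27, -5)) = 23.3452
d((-4, -1), (-16, -5)) = 12.6491
d((-21, 20), (-27, -5)) = 25.7099
d((-21, 20), (-16, -5)) = 25.4951
d((-27, -5), (-16, -5)) = 11.0

Closest pair: (-16, 0) and (-16, -5) with distance 5.0

The closest pair is (-16, 0) and (-16, -5) with Euclidean distance 5.0. For 10 points, brute-force pairwise comparison is shown above. For large n, the divide-and-conquer algorithm (sort by x, recurse on halves, check the dividing strip) achieves O(n log n).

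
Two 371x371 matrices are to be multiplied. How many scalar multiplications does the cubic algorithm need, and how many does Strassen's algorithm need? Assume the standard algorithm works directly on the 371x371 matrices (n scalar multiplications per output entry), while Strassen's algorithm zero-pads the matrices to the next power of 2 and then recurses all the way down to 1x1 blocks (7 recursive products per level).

Matrix multiplication for 371x371 matrices:

Strassen's algorithm requires power-of-2 dimensions. Pad 371x371 to 512x512 (next power of 2).

Standard algorithm: 371^3 = 51064811 multiplications
Strassen's algorithm: 7^(log2(512)) = 7^9 = 40353607 multiplications
Savings: 51064811 - 40353607 = 10711204 multiplications

Standard: 51064811 multiplications (371^3). Strassen: 40353607 multiplications (7^9, after padding to 512x512). Strassen reduces 8 recursive multiplications to 7 at each level.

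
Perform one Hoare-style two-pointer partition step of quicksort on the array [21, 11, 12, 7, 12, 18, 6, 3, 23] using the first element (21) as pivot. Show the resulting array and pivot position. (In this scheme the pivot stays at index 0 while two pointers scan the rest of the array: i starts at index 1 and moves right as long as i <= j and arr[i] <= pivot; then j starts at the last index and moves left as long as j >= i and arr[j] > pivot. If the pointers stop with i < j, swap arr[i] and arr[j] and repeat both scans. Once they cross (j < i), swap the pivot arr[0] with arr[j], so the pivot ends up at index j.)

Hoare-style two-pointer partition with pivot = 21:

Initial array: [21, 11, 12, 7, 12, 18, 6, 3, 23]

Pointers start at i = 1, j = 8.
i ends at 8, j ends at 7: the pointers have crossed (j < i), so scanning stops.

Swap pivot arr[0] with arr[7] to place pivot at position 7: [3, 11, 12, 7, 12, 18, 6, 21, 23]
Pivot position: 7

After partitioning with pivot 21, the array becomes [3, 11, 12, 7, 12, 18, 6, 21, 23]. The pivot is placed at index 7. All elements to the left of the pivot are <= 21, and all elements to the right are > 21.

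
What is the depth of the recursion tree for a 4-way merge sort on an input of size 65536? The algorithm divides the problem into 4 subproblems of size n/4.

For divide and conquer with division factor 4:

Problem sizes at each level:
Level 0: 65536
Level 1: 16384
Level 2: 4096
Level 3: 1024
Level 4: 256
Level 5: 64
Level 6: 16
Level 7: 4
Level 8: 1

The root is level 0 and the size-1 base case is level 8 (the tree spans levels 0 through 8, i.e. 9 levels counting the root), so the depth is the number of divisions: log_4(65536) = 8

The recursion tree depth is log_4(65536) = 8. At each level, the problem size is divided by 4, so it takes 8 divisions to reduce to a base case of size 1. The algorithm makes 4 recursive calls at each level.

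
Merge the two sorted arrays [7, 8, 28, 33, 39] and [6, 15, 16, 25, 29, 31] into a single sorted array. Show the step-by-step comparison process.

Merging process:

Compare 7 vs 6: take 6 from right. Merged: [6]
Compare 7 vs 15: take 7 from left. Merged: [6, 7]
Compare 8 vs 15: take 8 from left. Merged: [6, 7, 8]
Compare 28 vs 15: take 15 from right. Merged: [6, 7, 8, 15]
Compare 28 vs 16: take 16 from right. Merged: [6, 7, 8, 15, 16]
Compare 28 vs 25: take 25 from right. Merged: [6, 7, 8, 15, 16, 25]
Compare 28 vs 29: take 28 from left. Merged: [6, 7, 8, 15, 16, 25, 28]
Compare 33 vs 29: take 29 from right. Merged: [6, 7, 8, 15, 16, 25, 28, 29]
Compare 33 vs 31: take 31 from right. Merged: [6, 7, 8, 15, 16, 25, 28, 29, 31]
Append remaining from left: [33, 39]. Merged: [6, 7, 8, 15, 16, 25, 28, 29, 31, 33, 39]

Final merged array: [6, 7, 8, 15, 16, 25, 28, 29, 31, 33, 39]
Total comparisons: 9

The merged array is [6, 7, 8, 15, 16, 25, 28, 29, 31, 33, 39], requiring 9 comparisons. The merge step runs in O(n) time where n is the total number of elements.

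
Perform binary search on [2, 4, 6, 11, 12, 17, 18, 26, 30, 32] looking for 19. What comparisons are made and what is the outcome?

Binary search for 19 in [2, 4, 6, 11, 12, 17, 18, 26, 30, 32]:

lo=0, hi=9, mid=4, arr[mid]=12 -> 12 < 19, search right half
lo=5, hi=9, mid=7, arr[mid]=26 -> 26 > 19, search left half
lo=5, hi=6, mid=5, arr[mid]=17 -> 17 < 19, search right half
lo=6, hi=6, mid=6, arr[mid]=18 -> 18 < 19, search right half
lo=7 > hi=6, target 19 not found

Binary search determines that 19 is not in the array after 4 comparisons. The search space was exhausted without finding the target.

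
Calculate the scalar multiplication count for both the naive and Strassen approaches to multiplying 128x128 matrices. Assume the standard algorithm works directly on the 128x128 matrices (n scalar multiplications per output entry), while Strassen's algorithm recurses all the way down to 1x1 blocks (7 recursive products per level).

Matrix multiplication for 128x128 matrices:

Standard algorithm: 128^3 = 2097152 multiplications
Strassen's algorithm: 7^(log2(128)) = 7^7 = 823543 multiplications
Savings: 2097152 - 823543 = 1273609 multiplications

Standard: 2097152 multiplications (128^3). Strassen: 823543 multiplications (7^7). Strassen reduces 8 recursive multiplications to 7 at each level.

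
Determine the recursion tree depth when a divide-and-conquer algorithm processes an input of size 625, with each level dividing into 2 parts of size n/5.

For divide and conquer with division factor 5:

Problem sizes at each level:
Level 0: 625
Level 1: 125
Level 2: 25
Level 3: 5
Level 4: 1

The root is level 0 and the size-1 base case is level 4 (the tree spans levels 0 through 4, i.e. 5 levels counting the root), so the depth is the number of divisions: log_5(625) = 4

The recursion tree depth is log_5(625) = 4. At each level, the problem size is divided by 5, so it takes 4 divisions to reduce to a base case of size 1. The algorithm makes 2 recursive calls at each level.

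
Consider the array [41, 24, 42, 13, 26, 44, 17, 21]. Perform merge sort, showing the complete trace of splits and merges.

Merge sort trace:

Split: [41, 24, 42, 13, 26, 44, 17, 21] -> [41, 24, 42, 13] and [26, 44, 17, 21]
  Split: [41, 24, 42, 13] -> [41, 24] and [42, 13]
    Split: [41, 24] -> [41] and [24]
    Merge: [41] + [24] -> [24, 41]
    Split: [42, 13] -> [42] and [13]
    Merge: [42] + [13] -> [13, 42]
  Merge: [24, 41] + [13, 42] -> [13, 24, 41, 42]
  Split: [26, 44, 17, 21] -> [26, 44] and [17, 21]
    Split: [26, 44] -> [26] and [44]
    Merge: [26] + [44] -> [26, 44]
    Split: [17, 21] -> [17] and [21]
    Merge: [17] + [21] -> [17, 21]
  Merge: [26, 44] + [17, 21] -> [17, 21, 26, 44]
Merge: [13, 24, 41, 42] + [17, 21, 26, 44] -> [13, 17, 21, 24, 26, 41, 42, 44]

Final sorted array: [13, 17, 21, 24, 26, 41, 42, 44]

The merge sort proceeds by recursively splitting the array and merging sorted halves.
After all merges, the sorted array is [13, 17, 21, 24, 26, 41, 42, 44].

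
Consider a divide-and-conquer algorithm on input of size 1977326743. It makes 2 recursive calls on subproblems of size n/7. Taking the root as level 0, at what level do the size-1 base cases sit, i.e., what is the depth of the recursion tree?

For divide and conquer with division factor 7:

Problem sizes at each level:
Level 0: 1977326743
Level 1: 282475249
Level 2: 40353607
Level 3: 5764801
Level 4: 823543
Level 5: 117649
Level 6: 16807
Level 7: 2401
Level 8: 343
Level 9: 49
Level 10: 7
Level 11: 1

The root is level 0 and the size-1 base case is level 11 (the tree spans levels 0 through 11, i.e. 12 levels counting the root), so the depth is the number of divisions: log_7(1977326743) = 11

The recursion tree depth is log_7(1977326743) = 11. At each level, the problem size is divided by 7, so it takes 11 divisions to reduce to a base case of size 1. The algorithm makes 2 recursive calls at each level.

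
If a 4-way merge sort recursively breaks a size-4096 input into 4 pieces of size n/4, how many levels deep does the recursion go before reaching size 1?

For divide and conquer with division factor 4:

Problem sizes at each level:
Level 0: 4096
Level 1: 1024
Level 2: 256
Level 3: 64
Level 4: 16
Level 5: 4
Level 6: 1

The root is level 0 and the size-1 base case is level 6 (the tree spans levels 0 through 6, i.e. 7 levels counting the root), so the depth is the number of divisions: log_4(4096) = 6

The recursion tree depth is log_4(4096) = 6. At each level, the problem size is divided by 4, so it takes 6 divisions to reduce to a base case of size 1. The algorithm makes 4 recursive calls at each level.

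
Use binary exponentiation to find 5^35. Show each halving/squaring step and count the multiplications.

Computing 5^35 by squaring (build up from 5^1; each line after the first costs one multiplication):

5^1 = 5
5^2 = (5^1)^2 = 5^2 = 25
5^4 = (5^2)^2 = 25^2 = 625
5^8 = (5^4)^2 = 625^2 = 390625
5^16 = (5^8)^2 = 390625^2 = 152587890625
5^17 = 5 * 5^16 = 5 * 152587890625 = 762939453125
5^34 = (5^17)^2 = 762939453125^2 = 582076609134674072265625
5^35 = 5 * 5^34 = 5 * 582076609134674072265625 = 2910383045673370361328125

Result: 2910383045673370361328125
Multiplications needed: 7 (7 lines after 5^1)

5^35 = 2910383045673370361328125. Using exponentiation by squaring, this requires 7 multiplications. The key idea: if the exponent is even, square the half-power; if odd, multiply by the base once.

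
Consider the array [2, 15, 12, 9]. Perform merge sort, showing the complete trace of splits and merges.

Merge sort trace:

Split: [2, 15, 12, 9] -> [2, 15] and [12, 9]
  Split: [2, 15] -> [2] and [15]
  Merge: [2] + [15] -> [2, 15]
  Split: [12, 9] -> [12] and [9]
  Merge: [12] + [9] -> [9, 12]
Merge: [2, 15] + [9, 12] -> [2, 9, 12, 15]

Final sorted array: [2, 9, 12, 15]

The merge sort proceeds by recursively splitting the array and merging sorted halves.
After all merges, the sorted array is [2, 9, 12, 15].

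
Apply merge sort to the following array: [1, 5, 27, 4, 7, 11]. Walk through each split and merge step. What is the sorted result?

Merge sort trace:

Split: [1, 5, 27, 4, 7, 11] -> [1, 5, 27] and [4, 7, 11]
  Split: [1, 5, 27] -> [1] and [5, 27]
    Split: [5, 27] -> [5] and [27]
    Merge: [5] + [27] -> [5, 27]
  Merge: [1] + [5, 27] -> [1, 5, 27]
  Split: [4, 7, 11] -> [4] and [7, 11]
    Split: [7, 11] -> [7] and [11]
    Merge: [7] + [11] -> [7, 11]
  Merge: [4] + [7, 11] -> [4, 7, 11]
Merge: [1, 5, 27] + [4, 7, 11] -> [1, 4, 5, 7, 11, 27]

Final sorted array: [1, 4, 5, 7, 11, 27]

The merge sort proceeds by recursively splitting the array and merging sorted halves.
After all merges, the sorted array is [1, 4, 5, 7, 11, 27].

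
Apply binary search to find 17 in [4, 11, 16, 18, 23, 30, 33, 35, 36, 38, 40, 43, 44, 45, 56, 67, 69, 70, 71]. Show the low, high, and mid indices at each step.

Binary search for 17 in [4, 11, 16, 18, 23, 30, 33, 35, 36, 38, 40, 43, 44, 45, 56, 67, 69, 70, 71]:

lo=0, hi=18, mid=9, arr[mid]=38 -> 38 > 17, search left half
lo=0, hi=8, mid=4, arr[mid]=23 -> 23 > 17, search left half
lo=0, hi=3, mid=1, arr[mid]=11 -> 11 < 17, search right half
lo=2, hi=3, mid=2, arr[mid]=16 -> 16 < 17, search right half
lo=3, hi=3, mid=3, arr[mid]=18 -> 18 > 17, search left half
lo=3 > hi=2, target 17 not found

Binary search determines that 17 is not in the array after 5 comparisons. The search space was exhausted without finding the target.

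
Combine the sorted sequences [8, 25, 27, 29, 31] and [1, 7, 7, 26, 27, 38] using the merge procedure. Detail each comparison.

Merging process:

Compare 8 vs 1: take 1 from right. Merged: [1]
Compare 8 vs 7: take 7 from right. Merged: [1, 7]
Compare 8 vs 7: take 7 from right. Merged: [1, 7, 7]
Compare 8 vs 26: take 8 from left. Merged: [1, 7, 7, 8]
Compare 25 vs 26: take 25 from left. Merged: [1, 7, 7, 8, 25]
Compare 27 vs 26: take 26 from right. Merged: [1, 7, 7, 8, 25, 26]
Compare 27 vs 27: take 27 from left. Merged: [1, 7, 7, 8, 25, 26, 27]
Compare 29 vs 27: take 27 from right. Merged: [1, 7, 7, 8, 25, 26, 27, 27]
Compare 29 vs 38: take 29 from left. Merged: [1, 7, 7, 8, 25, 26, 27, 27, 29]
Compare 31 vs 38: take 31 from left. Merged: [1, 7, 7, 8, 25, 26, 27, 27, 29, 31]
Append remaining from right: [38]. Merged: [1, 7, 7, 8, 25, 26, 27, 27, 29, 31, 38]

Final merged array: [1, 7, 7, 8, 25, 26, 27, 27, 29, 31, 38]
Total comparisons: 10

The merged array is [1, 7, 7, 8, 25, 26, 27, 27, 29, 31, 38], requiring 10 comparisons. The merge step runs in O(n) time where n is the total number of elements.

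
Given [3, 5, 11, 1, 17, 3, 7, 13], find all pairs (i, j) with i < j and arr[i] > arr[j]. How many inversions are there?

Finding inversions in [3, 5, 11, 1, 17, 3, 7, 13]:

(0, 3): arr[0]=3 > arr[3]=1
(1, 3): arr[1]=5 > arr[3]=1
(1, 5): arr[1]=5 > arr[5]=3
(2, 3): arr[2]=11 > arr[3]=1
(2, 5): arr[2]=11 > arr[5]=3
(2, 6): arr[2]=11 > arr[6]=7
(4, 5): arr[4]=17 > arr[5]=3
(4, 6): arr[4]=17 > arr[6]=7
(4, 7): arr[4]=17 > arr[7]=13

Total inversions: 9

The array has 9 inversion(s): (0,3), (1,3), (1,5), (2,3), (2,5), (2,6), (4,5), (4,6), (4,7). Each pair (i,j) satisfies i < j and arr[i] > arr[j].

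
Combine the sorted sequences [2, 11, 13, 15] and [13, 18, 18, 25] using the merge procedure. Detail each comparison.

Merging process:

Compare 2 vs 13: take 2 from left. Merged: [2]
Compare 11 vs 13: take 11 from left. Merged: [2, 11]
Compare 13 vs 13: take 13 from left. Merged: [2, 11, 13]
Compare 15 vs 13: take 13 from right. Merged: [2, 11, 13, 13]
Compare 15 vs 18: take 15 from left. Merged: [2, 11, 13, 13, 15]
Append remaining from right: [18, 18, 25]. Merged: [2, 11, 13, 13, 15, 18, 18, 25]

Final merged array: [2, 11, 13, 13, 15, 18, 18, 25]
Total comparisons: 5

The merged array is [2, 11, 13, 13, 15, 18, 18, 25], requiring 5 comparisons. The merge step runs in O(n) time where n is the total number of elements.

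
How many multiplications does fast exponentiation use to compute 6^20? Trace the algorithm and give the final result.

Computing 6^20 by squaring (build up from 6^1; each line after the first costs one multiplication):

6^1 = 6
6^2 = (6^1)^2 = 6^2 = 36
6^4 = (6^2)^2 = 36^2 = 1296
6^5 = 6 * 6^4 = 6 * 1296 = 7776
6^10 = (6^5)^2 = 7776^2 = 60466176
6^20 = (6^10)^2 = 60466176^2 = 3656158440062976

Result: 3656158440062976
Multiplications needed: 5 (5 lines after 6^1)

6^20 = 3656158440062976. Using exponentiation by squaring, this requires 5 multiplications. The key idea: if the exponent is even, square the half-power; if odd, multiply by the base once.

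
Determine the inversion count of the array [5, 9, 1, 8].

Finding inversions in [5, 9, 1, 8]:

(0, 2): arr[0]=5 > arr[2]=1
(1, 2): arr[1]=9 > arr[2]=1
(1, 3): arr[1]=9 > arr[3]=8

Total inversions: 3

The array has 3 inversion(s): (0,2), (1,2), (1,3). Each pair (i,j) satisfies i < j and arr[i] > arr[j].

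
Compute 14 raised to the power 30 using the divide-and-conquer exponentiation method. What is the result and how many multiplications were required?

Computing 14^30 by squaring (build up from 14^1; each line after the first costs one multiplication):

14^1 = 14
14^2 = (14^1)^2 = 14^2 = 196
14^3 = 14 * 14^2 = 14 * 196 = 2744
14^6 = (14^3)^2 = 2744^2 = 7529536
14^7 = 14 * 14^6 = 14 * 7529536 = 105413504
14^14 = (14^7)^2 = 105413504^2 = 11112006825558016
14^15 = 14 * 14^14 = 14 * 11112006825558016 = 155568095557812224
14^30 = (14^15)^2 = 155568095557812224^2 = 24201432355484595421941037243826176

Result: 24201432355484595421941037243826176
Multiplications needed: 7 (7 lines after 14^1)

14^30 = 24201432355484595421941037243826176. Using exponentiation by squaring, this requires 7 multiplications. The key idea: if the exponent is even, square the half-power; if odd, multiply by the base once.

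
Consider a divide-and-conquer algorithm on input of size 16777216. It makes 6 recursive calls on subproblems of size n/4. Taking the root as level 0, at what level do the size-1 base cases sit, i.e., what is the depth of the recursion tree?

For divide and conquer with division factor 4:

Problem sizes at each level:
Level 0: 16777216
Level 1: 4194304
Level 2: 1048576
Level 3: 262144
Level 4: 65536
Level 5: 16384
Level 6: 4096
Level 7: 1024
Level 8: 256
Level 9: 64
Level 10: 16
Level 11: 4
Level 12: 1

The root is level 0 and the size-1 base case is level 12 (the tree spans levels 0 through 12, i.e. 13 levels counting the root), so the depth is the number of divisions: log_4(16777216) = 12

The recursion tree depth is log_4(16777216) = 12. At each level, the problem size is divided by 4, so it takes 12 divisions to reduce to a base case of size 1. The algorithm makes 6 recursive calls at each level.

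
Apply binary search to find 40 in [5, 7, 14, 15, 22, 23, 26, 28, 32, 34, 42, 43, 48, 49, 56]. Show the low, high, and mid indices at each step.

Binary search for 40 in [5, 7, 14, 15, 22, 23, 26, 28, 32, 34, 42, 43, 48, 49, 56]:

lo=0, hi=14, mid=7, arr[mid]=28 -> 28 < 40, search right half
lo=8, hi=14, mid=11, arr[mid]=43 -> 43 > 40, search left half
lo=8, hi=10, mid=9, arr[mid]=34 -> 34 < 40, search right half
lo=10, hi=10, mid=10, arr[mid]=42 -> 42 > 40, search left half
lo=10 > hi=9, target 40 not found

Binary search determines that 40 is not in the array after 4 comparisons. The search space was exhausted without finding the target.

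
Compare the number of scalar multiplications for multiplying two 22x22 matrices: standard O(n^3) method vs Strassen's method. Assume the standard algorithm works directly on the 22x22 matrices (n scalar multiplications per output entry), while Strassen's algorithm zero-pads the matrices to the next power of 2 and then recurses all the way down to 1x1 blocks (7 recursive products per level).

Matrix multiplication for 22x22 matrices:

Strassen's algorithm requires power-of-2 dimensions. Pad 22x22 to 32x32 (next power of 2).

Standard algorithm: 22^3 = 10648 multiplications
Strassen's algorithm: 7^(log2(32)) = 7^5 = 16807 multiplications
Difference: 10648 - 16807 = -6159 (Strassen uses MORE here due to padding overhead — for small or just-over-power-of-2 n, padding can outweigh the per-level savings)

Standard: 10648 multiplications (22^3). Strassen: 16807 multiplications (7^5, after padding to 32x32). Strassen reduces 8 recursive multiplications to 7 at each level.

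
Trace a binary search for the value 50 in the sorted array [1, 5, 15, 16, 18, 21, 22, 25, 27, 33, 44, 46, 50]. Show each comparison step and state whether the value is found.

Binary search for 50 in [1, 5, 15, 16, 18, 21, 22, 25, 27, 33, 44, 46, 50]:

lo=0, hi=12, mid=6, arr[mid]=22 -> 22 < 50, search right half
lo=7, hi=12, mid=9, arr[mid]=33 -> 33 < 50, search right half
lo=10, hi=12, mid=11, arr[mid]=46 -> 46 < 50, search right half
lo=12, hi=12, mid=12, arr[mid]=50 -> Found target at index 12!

Binary search finds 50 at index 12 after 4 comparisons. The search repeatedly halves the search space by comparing with the middle element.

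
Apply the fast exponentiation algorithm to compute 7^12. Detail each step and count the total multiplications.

Computing 7^12 by squaring (build up from 7^1; each line after the first costs one multiplication):

7^1 = 7
7^2 = (7^1)^2 = 7^2 = 49
7^3 = 7 * 7^2 = 7 * 49 = 343
7^6 = (7^3)^2 = 343^2 = 117649
7^12 = (7^6)^2 = 117649^2 = 13841287201

Result: 13841287201
Multiplications needed: 4 (4 lines after 7^1)

7^12 = 13841287201. Using exponentiation by squaring, this requires 4 multiplications. The key idea: if the exponent is even, square the half-power; if odd, multiply by the base once.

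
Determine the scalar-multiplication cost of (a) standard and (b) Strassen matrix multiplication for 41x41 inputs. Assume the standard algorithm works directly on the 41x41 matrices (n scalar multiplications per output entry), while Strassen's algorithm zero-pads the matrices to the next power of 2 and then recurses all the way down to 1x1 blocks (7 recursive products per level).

Matrix multiplication for 41x41 matrices:

Strassen's algorithm requires power-of-2 dimensions. Pad 41x41 to 64x64 (next power of 2).

Standard algorithm: 41^3 = 68921 multiplications
Strassen's algorithm: 7^(log2(64)) = 7^6 = 117649 multiplications
Difference: 68921 - 117649 = -48728 (Strassen uses MORE here due to padding overhead — for small or just-over-power-of-2 n, padding can outweigh the per-level savings)

Standard: 68921 multiplications (41^3). Strassen: 117649 multiplications (7^6, after padding to 64x64). Strassen reduces 8 recursive multiplications to 7 at each level.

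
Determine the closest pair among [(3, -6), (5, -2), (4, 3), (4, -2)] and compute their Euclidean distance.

Computing all pairwise distances among 4 points:

d((3, -6), (5, -2)) = 4.4721
d((3, -6), (4, 3)) = 9.0554
d((3, -6), (4, -2)) = 4.1231
d((5, -2), (4, 3)) = 5.099
d((5, -2), (4, -2)) = 1.0 <-- minimum
d((4, 3), (4, -2)) = 5.0

Closest pair: (5, -2) and (4, -2) with distance 1.0

The closest pair is (5, -2) and (4, -2) with Euclidean distance 1.0. For 4 points, brute-force pairwise comparison is shown above. For large n, the divide-and-conquer algorithm (sort by x, recurse on halves, check the dividing strip) achieves O(n log n).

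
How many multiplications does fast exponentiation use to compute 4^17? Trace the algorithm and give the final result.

Computing 4^17 by squaring (build up from 4^1; each line after the first costs one multiplication):

4^1 = 4
4^2 = (4^1)^2 = 4^2 = 16
4^4 = (4^2)^2 = 16^2 = 256
4^8 = (4^4)^2 = 256^2 = 65536
4^16 = (4^8)^2 = 65536^2 = 4294967296
4^17 = 4 * 4^16 = 4 * 4294967296 = 17179869184

Result: 17179869184
Multiplications needed: 5 (5 lines after 4^1)

4^17 = 17179869184. Using exponentiation by squaring, this requires 5 multiplications. The key idea: if the exponent is even, square the half-power; if odd, multiply by the base once.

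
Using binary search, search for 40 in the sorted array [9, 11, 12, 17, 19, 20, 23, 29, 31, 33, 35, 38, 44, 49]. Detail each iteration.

Binary search for 40 in [9, 11, 12, 17, 19, 20, 23, 29, 31, 33, 35, 38, 44, 49]:

lo=0, hi=13, mid=6, arr[mid]=23 -> 23 < 40, search right half
lo=7, hi=13, mid=10, arr[mid]=35 -> 35 < 40, search right half
lo=11, hi=13, mid=12, arr[mid]=44 -> 44 > 40, search left half
lo=11, hi=11, mid=11, arr[mid]=38 -> 38 < 40, search right half
lo=12 > hi=11, target 40 not found

Binary search determines that 40 is not in the array after 4 comparisons. The search space was exhausted without finding the target.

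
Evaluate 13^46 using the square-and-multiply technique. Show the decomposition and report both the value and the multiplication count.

Computing 13^46 by squaring (build up from 13^1; each line after the first costs one multiplication):

13^1 = 13
13^2 = (13^1)^2 = 13^2 = 169
13^4 = (13^2)^2 = 169^2 = 28561
13^5 = 13 * 13^4 = 13 * 28561 = 371293
13^10 = (13^5)^2 = 371293^2 = 137858491849
13^11 = 13 * 13^10 = 13 * 137858491849 = 1792160394037
13^22 = (13^11)^2 = 1792160394037^2 = 3211838877954855105157369
13^23 = 13 * 13^22 = 13 * 3211838877954855105157369 = 41753905413413116367045797
13^46 = (13^23)^2 = 41753905413413116367045797^2 = 1743388617272249143997555461487119439669521095365209

Result: 1743388617272249143997555461487119439669521095365209
Multiplications needed: 8 (8 lines after 13^1)

13^46 = 1743388617272249143997555461487119439669521095365209. Using exponentiation by squaring, this requires 8 multiplications. The key idea: if the exponent is even, square the half-power; if odd, multiply by the base once.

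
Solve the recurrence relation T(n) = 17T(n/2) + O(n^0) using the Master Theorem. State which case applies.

Master Theorem for T(n) = 17T(n/2) + O(n^0):

a = 17, b = 2, c = 0
log_b(a) = log_2(17) = 4.0875

Case 1: c = 0 < log_2(17) = 4.0875
T(n) = O(n^(log_2 17))

For T(n) = 17T(n/2) + O(n^0): log_2(17) = 4.0875. This is Case 1 of the Master Theorem (c < log_b(a), work dominated by leaves), giving O(n^(log_2 17)).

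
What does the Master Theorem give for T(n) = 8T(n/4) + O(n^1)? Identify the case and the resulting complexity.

Master Theorem for T(n) = 8T(n/4) + O(n^1):

a = 8, b = 4, c = 1
log_b(a) = log_4(8) = 1.5000

Case 1: c = 1 < log_4(8) = 1.5000
T(n) = O(n^(log_4 8))

For T(n) = 8T(n/4) + O(n^1): log_4(8) = 1.5000. This is Case 1 of the Master Theorem (c < log_b(a), work dominated by leaves), giving O(n^(log_4 8)).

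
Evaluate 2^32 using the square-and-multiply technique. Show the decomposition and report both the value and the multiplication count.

Computing 2^32 by squaring (build up from 2^1; each line after the first costs one multiplication):

2^1 = 2
2^2 = (2^1)^2 = 2^2 = 4
2^4 = (2^2)^2 = 4^2 = 16
2^8 = (2^4)^2 = 16^2 = 256
2^16 = (2^8)^2 = 256^2 = 65536
2^32 = (2^16)^2 = 65536^2 = 4294967296

Result: 4294967296
Multiplications needed: 5 (5 lines after 2^1)

2^32 = 4294967296. Using exponentiation by squaring, this requires 5 multiplications. The key idea: if the exponent is even, square the half-power; if odd, multiply by the base once.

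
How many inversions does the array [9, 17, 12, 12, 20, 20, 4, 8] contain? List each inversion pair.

Finding inversions in [9, 17, 12, 12, 20, 20, 4, 8]:

(0, 6): arr[0]=9 > arr[6]=4
(0, 7): arr[0]=9 > arr[7]=8
(1, 2): arr[1]=17 > arr[2]=12
(1, 3): arr[1]=17 > arr[3]=12
(1, 6): arr[1]=17 > arr[6]=4
(1, 7): arr[1]=17 > arr[7]=8
(2, 6): arr[2]=12 > arr[6]=4
(2, 7): arr[2]=12 > arr[7]=8
(3, 6): arr[3]=12 > arr[6]=4
(3, 7): arr[3]=12 > arr[7]=8
(4, 6): arr[4]=20 > arr[6]=4
(4, 7): arr[4]=20 > arr[7]=8
(5, 6): arr[5]=20 > arr[6]=4
(5, 7): arr[5]=20 > arr[7]=8

Total inversions: 14

The array has 14 inversion(s): (0,6), (0,7), (1,2), (1,3), (1,6), (1,7), (2,6), (2,7), (3,6), (3,7), (4,6), (4,7), (5,6), (5,7). Each pair (i,j) satisfies i < j and arr[i] > arr[j].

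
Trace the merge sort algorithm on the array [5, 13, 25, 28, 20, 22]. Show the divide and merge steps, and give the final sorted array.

Merge sort trace:

Split: [5, 13, 25, 28, 20, 22] -> [5, 13, 25] and [28, 20, 22]
  Split: [5, 13, 25] -> [5] and [13, 25]
    Split: [13, 25] -> [13] and [25]
    Merge: [13] + [25] -> [13, 25]
  Merge: [5] + [13, 25] -> [5, 13, 25]
  Split: [28, 20, 22] -> [28] and [20, 22]
    Split: [20, 22] -> [20] and [22]
    Merge: [20] + [22] -> [20, 22]
  Merge: [28] + [20, 22] -> [20, 22, 28]
Merge: [5, 13, 25] + [20, 22, 28] -> [5, 13, 20, 22, 25, 28]

Final sorted array: [5, 13, 20, 22, 25, 28]

The merge sort proceeds by recursively splitting the array and merging sorted halves.
After all merges, the sorted array is [5, 13, 20, 22, 25, 28].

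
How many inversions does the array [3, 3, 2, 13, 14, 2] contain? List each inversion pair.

Finding inversions in [3, 3, 2, 13, 14, 2]:

(0, 2): arr[0]=3 > arr[2]=2
(0, 5): arr[0]=3 > arr[5]=2
(1, 2): arr[1]=3 > arr[2]=2
(1, 5): arr[1]=3 > arr[5]=2
(3, 5): arr[3]=13 > arr[5]=2
(4, 5): arr[4]=14 > arr[5]=2

Total inversions: 6

The array has 6 inversion(s): (0,2), (0,5), (1,2), (1,5), (3,5), (4,5). Each pair (i,j) satisfies i < j and arr[i] > arr[j].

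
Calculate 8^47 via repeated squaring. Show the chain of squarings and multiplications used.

Computing 8^47 by squaring (build up from 8^1; each line after the first costs one multiplication):

8^1 = 8
8^2 = (8^1)^2 = 8^2 = 64
8^4 = (8^2)^2 = 64^2 = 4096
8^5 = 8 * 8^4 = 8 * 4096 = 32768
8^10 = (8^5)^2 = 32768^2 = 1073741824
8^11 = 8 * 8^10 = 8 * 1073741824 = 8589934592
8^22 = (8^11)^2 = 8589934592^2 = 73786976294838206464
8^23 = 8 * 8^22 = 8 * 73786976294838206464 = 590295810358705651712
8^46 = (8^23)^2 = 590295810358705651712^2 = 348449143727040986586495598010130648530944
8^47 = 8 * 8^46 = 8 * 348449143727040986586495598010130648530944 = 2787593149816327892691964784081045188247552

Result: 2787593149816327892691964784081045188247552
Multiplications needed: 9 (9 lines after 8^1)

8^47 = 2787593149816327892691964784081045188247552. Using exponentiation by squaring, this requires 9 multiplications. The key idea: if the exponent is even, square the half-power; if odd, multiply by the base once.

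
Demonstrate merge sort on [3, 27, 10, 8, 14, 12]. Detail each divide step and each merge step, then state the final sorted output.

Merge sort trace:

Split: [3, 27, 10, 8, 14, 12] -> [3, 27, 10] and [8, 14, 12]
  Split: [3, 27, 10] -> [3] and [27, 10]
    Split: [27, 10] -> [27] and [10]
    Merge: [27] + [10] -> [10, 27]
  Merge: [3] + [10, 27] -> [3, 10, 27]
  Split: [8, 14, 12] -> [8] and [14, 12]
    Split: [14, 12] -> [14] and [12]
    Merge: [14] + [12] -> [12, 14]
  Merge: [8] + [12, 14] -> [8, 12, 14]
Merge: [3, 10, 27] + [8, 12, 14] -> [3, 8, 10, 12, 14, 27]

Final sorted array: [3, 8, 10, 12, 14, 27]

The merge sort proceeds by recursively splitting the array and merging sorted halves.
After all merges, the sorted array is [3, 8, 10, 12, 14, 27].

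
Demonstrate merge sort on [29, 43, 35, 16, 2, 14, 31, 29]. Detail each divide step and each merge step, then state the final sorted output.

Merge sort trace:

Split: [29, 43, 35, 16, 2, 14, 31, 29] -> [29, 43, 35, 16] and [2, 14, 31, 29]
  Split: [29, 43, 35, 16] -> [29, 43] and [35, 16]
    Split: [29, 43] -> [29] and [43]
    Merge: [29] + [43] -> [29, 43]
    Split: [35, 16] -> [35] and [16]
    Merge: [35] + [16] -> [16, 35]
  Merge: [29, 43] + [16, 35] -> [16, 29, 35, 43]
  Split: [2, 14, 31, 29] -> [2, 14] and [31, 29]
    Split: [2, 14] -> [2] and [14]
    Merge: [2] + [14] -> [2, 14]
    Split: [31, 29] -> [31] and [29]
    Merge: [31] + [29] -> [29, 31]
  Merge: [2, 14] + [29, 31] -> [2, 14, 29, 31]
Merge: [16, 29, 35, 43] + [2, 14, 29, 31] -> [2, 14, 16, 29, 29, 31, 35, 43]

Final sorted array: [2, 14, 16, 29, 29, 31, 35, 43]

The merge sort proceeds by recursively splitting the array and merging sorted halves.
After all merges, the sorted array is [2, 14, 16, 29, 29, 31, 35, 43].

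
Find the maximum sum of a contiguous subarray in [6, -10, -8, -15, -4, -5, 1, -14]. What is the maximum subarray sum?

Using Kadane's algorithm on [6, -10, -8, -15, -4, -5, 1, -14]:

Scanning through the array:
Position 1 (value -10): max_ending_here = -4, max_so_far = 6
Position 2 (value -8): max_ending_here = -8, max_so_far = 6
Position 3 (value -15): max_ending_here = -15, max_so_far = 6
Position 4 (value -4): max_ending_here = -4, max_so_far = 6
Position 5 (value -5): max_ending_here = -5, max_so_far = 6
Position 6 (value 1): max_ending_here = 1, max_so_far = 6
Position 7 (value -14): max_ending_here = -13, max_so_far = 6

Maximum subarray: [6]
Maximum sum: 6

The maximum subarray is [6] with sum 6. This subarray runs from index 0 to index 0.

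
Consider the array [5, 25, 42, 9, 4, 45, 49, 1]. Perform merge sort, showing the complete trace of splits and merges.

Merge sort trace:

Split: [5, 25, 42, 9, 4, 45, 49, 1] -> [5, 25, 42, 9] and [4, 45, 49, 1]
  Split: [5, 25, 42, 9] -> [5, 25] and [42, 9]
    Split: [5, 25] -> [5] and [25]
    Merge: [5] + [25] -> [5, 25]
    Split: [42, 9] -> [42] and [9]
    Merge: [42] + [9] -> [9, 42]
  Merge: [5, 25] + [9, 42] -> [5, 9, 25, 42]
  Split: [4, 45, 49, 1] -> [4, 45] and [49, 1]
    Split: [4, 45] -> [4] and [45]
    Merge: [4] + [45] -> [4, 45]
    Split: [49, 1] -> [49] and [1]
    Merge: [49] + [1] -> [1, 49]
  Merge: [4, 45] + [1, 49] -> [1, 4, 45, 49]
Merge: [5, 9, 25, 42] + [1, 4, 45, 49] -> [1, 4, 5, 9, 25, 42, 45, 49]

Final sorted array: [1, 4, 5, 9, 25, 42, 45, 49]

The merge sort proceeds by recursively splitting the array and merging sorted halves.
After all merges, the sorted array is [1, 4, 5, 9, 25, 42, 45, 49].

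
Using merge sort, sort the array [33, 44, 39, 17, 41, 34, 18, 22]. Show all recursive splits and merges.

Merge sort trace:

Split: [33, 44, 39, 17, 41, 34, 18, 22] -> [33, 44, 39, 17] and [41, 34, 18, 22]
  Split: [33, 44, 39, 17] -> [33, 44] and [39, 17]
    Split: [33, 44] -> [33] and [44]
    Merge: [33] + [44] -> [33, 44]
    Split: [39, 17] -> [39] and [17]
    Merge: [39] + [17] -> [17, 39]
  Merge: [33, 44] + [17, 39] -> [17, 33, 39, 44]
  Split: [41, 34, 18, 22] -> [41, 34] and [18, 22]
    Split: [41, 34] -> [41] and [34]
    Merge: [41] + [34] -> [34, 41]
    Split: [18, 22] -> [18] and [22]
    Merge: [18] + [22] -> [18, 22]
  Merge: [34, 41] + [18, 22] -> [18, 22, 34, 41]
Merge: [17, 33, 39, 44] + [18, 22, 34, 41] -> [17, 18, 22, 33, 34, 39, 41, 44]

Final sorted array: [17, 18, 22, 33, 34, 39, 41, 44]

The merge sort proceeds by recursively splitting the array and merging sorted halves.
After all merges, the sorted array is [17, 18, 22, 33, 34, 39, 41, 44].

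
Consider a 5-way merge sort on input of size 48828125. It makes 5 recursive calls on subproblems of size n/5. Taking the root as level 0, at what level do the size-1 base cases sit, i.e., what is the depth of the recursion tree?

For divide and conquer with division factor 5:

Problem sizes at each level:
Level 0: 48828125
Level 1: 9765625
Level 2: 1953125
Level 3: 390625
Level 4: 78125
Level 5: 15625
Level 6: 3125
Level 7: 625
Level 8: 125
Level 9: 25
Level 10: 5
Level 11: 1

The root is level 0 and the size-1 base case is level 11 (the tree spans levels 0 through 11, i.e. 12 levels counting the root), so the depth is the number of divisions: log_5(48828125) = 11

The recursion tree depth is log_5(48828125) = 11. At each level, the problem size is divided by 5, so it takes 11 divisions to reduce to a base case of size 1. The algorithm makes 5 recursive calls at each level.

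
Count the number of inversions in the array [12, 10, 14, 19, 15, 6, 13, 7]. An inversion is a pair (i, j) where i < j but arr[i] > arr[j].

Finding inversions in [12, 10, 14, 19, 15, 6, 13, 7]:

(0, 1): arr[0]=12 > arr[1]=10
(0, 5): arr[0]=12 > arr[5]=6
(0, 7): arr[0]=12 > arr[7]=7
(1, 5): arr[1]=10 > arr[5]=6
(1, 7): arr[1]=10 > arr[7]=7
(2, 5): arr[2]=14 > arr[5]=6
(2, 6): arr[2]=14 > arr[6]=13
(2, 7): arr[2]=14 > arr[7]=7
(3, 4): arr[3]=19 > arr[4]=15
(3, 5): arr[3]=19 > arr[5]=6
(3, 6): arr[3]=19 > arr[6]=13
(3, 7): arr[3]=19 > arr[7]=7
(4, 5): arr[4]=15 > arr[5]=6
(4, 6): arr[4]=15 > arr[6]=13
(4, 7): arr[4]=15 > arr[7]=7
(6, 7): arr[6]=13 > arr[7]=7

Total inversions: 16

The array has 16 inversion(s): (0,1), (0,5), (0,7), (1,5), (1,7), (2,5), (2,6), (2,7), (3,4), (3,5), (3,6), (3,7), (4,5), (4,6), (4,7), (6,7). Each pair (i,j) satisfies i < j and arr[i] > arr[j].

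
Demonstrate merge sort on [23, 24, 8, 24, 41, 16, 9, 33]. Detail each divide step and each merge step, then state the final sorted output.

Merge sort trace:

Split: [23, 24, 8, 24, 41, 16, 9, 33] -> [23, 24, 8, 24] and [41, 16, 9, 33]
  Split: [23, 24, 8, 24] -> [23, 24] and [8, 24]
    Split: [23, 24] -> [23] and [24]
    Merge: [23] + [24] -> [23, 24]
    Split: [8, 24] -> [8] and [24]
    Merge: [8] + [24] -> [8, 24]
  Merge: [23, 24] + [8, 24] -> [8, 23, 24, 24]
  Split: [41, 16, 9, 33] -> [41, 16] and [9, 33]
    Split: [41, 16] -> [41] and [16]
    Merge: [41] + [16] -> [16, 41]
    Split: [9, 33] -> [9] and [33]
    Merge: [9] + [33] -> [9, 33]
  Merge: [16, 41] + [9, 33] -> [9, 16, 33, 41]
Merge: [8, 23, 24, 24] + [9, 16, 33, 41] -> [8, 9, 16, 23, 24, 24, 33, 41]

Final sorted array: [8, 9, 16, 23, 24, 24, 33, 41]

The merge sort proceeds by recursively splitting the array and merging sorted halves.
After all merges, the sorted array is [8, 9, 16, 23, 24, 24, 33, 41].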